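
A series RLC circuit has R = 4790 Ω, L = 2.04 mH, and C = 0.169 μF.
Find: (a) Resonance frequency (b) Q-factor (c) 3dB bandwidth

Step 1 — Resonance: ω₀ = 1/√(LC) = 1/√(0.00204·1.69e-07) = 5.386e+04 rad/s.
Step 2 — f₀ = ω₀/(2π) = 8572 Hz.
Step 3 — Series Q: Q = ω₀L/R = 5.386e+04·0.00204/4790 = 0.02294.
Step 4 — Bandwidth: Δω = ω₀/Q = 2.348e+06 rad/s; BW = Δω/(2π) = 3.737e+05 Hz.

(a) f₀ = 8572 Hz  (b) Q = 0.02294  (c) BW = 3.737e+05 Hz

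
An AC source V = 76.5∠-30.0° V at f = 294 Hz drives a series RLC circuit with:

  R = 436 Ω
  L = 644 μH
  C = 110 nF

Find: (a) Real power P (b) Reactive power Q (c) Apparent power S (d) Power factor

Step 1 — Angular frequency: ω = 2π·f = 2π·294 = 1847 rad/s.
Step 2 — Component impedances:
  R: Z = R = 436 Ω
  L: Z = jωL = j·1847·0.000644 = 0 + j1.19 Ω
  C: Z = 1/(jωC) = -j/(ω·C) = 0 - j4921 Ω
Step 3 — Series combination: Z_total = R + L + C = 436 - j4920 Ω = 4939∠-84.9° Ω.
Step 4 — Source phasor: V = 76.5∠-30.0° V = 66.25 - j38.25 V.
Step 5 — Current: I = V / Z = 0.008898 + j0.01268 A = 0.01549∠54.9° A.
Step 6 — Complex power: S = V·I* = 0.1046 - j1.18 VA.
Step 7 — Real power: P = Re(S) = 0.1046 W.
Step 8 — Reactive power: Q = Im(S) = -1.18 VAR.
Step 9 — Apparent power: |S| = 1.185 VA.
Step 10 — Power factor: PF = P/|S| = 0.08827 (leading).

(a) P = 0.1046 W  (b) Q = -1.18 VAR  (c) S = 1.185 VA  (d) PF = 0.08827 (leading)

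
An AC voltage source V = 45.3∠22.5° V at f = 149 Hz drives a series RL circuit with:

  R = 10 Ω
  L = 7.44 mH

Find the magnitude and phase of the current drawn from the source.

Step 1 — Angular frequency: ω = 2π·f = 2π·149 = 936.2 rad/s.
Step 2 — Component impedances:
  R: Z = R = 10 Ω
  L: Z = jωL = j·936.2·0.00744 = 0 + j6.965 Ω
Step 3 — Series combination: Z_total = R + L = 10 + j6.965 Ω = 12.19∠34.9° Ω.
Step 4 — Source phasor: V = 45.3∠22.5° V = 41.85 + j17.34 V.
Step 5 — Ohm's law: I = V / Z_total = (41.85 + j17.34) / (10 + j6.965) = 3.631 - j0.7956 A.
Step 6 — Convert to polar: |I| = 3.717 A, ∠I = -12.4°.

I = 3.717∠-12.4° A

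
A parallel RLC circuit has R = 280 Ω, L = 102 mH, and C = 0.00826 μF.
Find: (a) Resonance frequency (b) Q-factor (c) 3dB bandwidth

Step 1 — Resonance: ω₀ = 1/√(LC) = 1/√(0.102·8.26e-09) = 3.445e+04 rad/s.
Step 2 — f₀ = ω₀/(2π) = 5483 Hz.
Step 3 — Parallel Q: Q = R/(ω₀L) = 280/(3.445e+04·0.102) = 0.07968.
Step 4 — Bandwidth: Δω = ω₀/Q = 4.324e+05 rad/s; BW = Δω/(2π) = 6.881e+04 Hz.

(a) f₀ = 5483 Hz  (b) Q = 0.07968  (c) BW = 6.881e+04 Hz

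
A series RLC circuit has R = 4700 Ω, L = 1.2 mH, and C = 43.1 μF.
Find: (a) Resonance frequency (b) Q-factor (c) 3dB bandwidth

Step 1 — Resonance condition Im(Z)=0 gives ω₀ = 1/√(LC).
Step 2 — ω₀ = 1/√(0.0012·4.31e-05) = 4397 rad/s.
Step 3 — f₀ = ω₀/(2π) = 699.8 Hz.
Step 4 — Series Q: Q = ω₀L/R = 4397·0.0012/4700 = 0.001123.
Step 5 — 3dB bandwidth: Δω = ω₀/Q = 3.917e+06 rad/s; BW = Δω/(2π) = 6.234e+05 Hz.

(a) f₀ = 699.8 Hz  (b) Q = 0.001123  (c) BW = 6.234e+05 Hz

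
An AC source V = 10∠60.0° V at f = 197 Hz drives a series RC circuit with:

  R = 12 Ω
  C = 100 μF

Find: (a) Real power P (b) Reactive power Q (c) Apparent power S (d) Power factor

Step 1 — Angular frequency: ω = 2π·f = 2π·197 = 1238 rad/s.
Step 2 — Component impedances:
  R: Z = R = 12 Ω
  C: Z = 1/(jωC) = -j/(ω·C) = 0 - j8.079 Ω
Step 3 — Series combination: Z_total = R + C = 12 - j8.079 Ω = 14.47∠-34.0° Ω.
Step 4 — Source phasor: V = 10∠60.0° V = 5 + j8.66 V.
Step 5 — Current: I = V / Z = -0.04762 + j0.6896 A = 0.6913∠94.0° A.
Step 6 — Complex power: S = V·I* = 5.734 - j3.861 VA.
Step 7 — Real power: P = Re(S) = 5.734 W.
Step 8 — Reactive power: Q = Im(S) = -3.861 VAR.
Step 9 — Apparent power: |S| = 6.913 VA.
Step 10 — Power factor: PF = P/|S| = 0.8295 (leading).

(a) P = 5.734 W  (b) Q = -3.861 VAR  (c) S = 6.913 VA  (d) PF = 0.8295 (leading)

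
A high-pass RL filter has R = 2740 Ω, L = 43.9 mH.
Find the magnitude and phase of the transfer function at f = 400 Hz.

Step 1 — Angular frequency: ω = 2π·400 = 2513 rad/s.
Step 2 — Transfer function: H(jω) = jωL/(R + jωL).
Step 3 — Numerator jωL = j·110.3; denominator R + jωL = 2740 + j110.3.
Step 4 — H = 0.001619 + j0.0402.
Step 5 — Magnitude: |H| = 0.04023 (-27.9 dB); phase: φ = 87.7°.

|H| = 0.04023 (-27.9 dB), φ = 87.7°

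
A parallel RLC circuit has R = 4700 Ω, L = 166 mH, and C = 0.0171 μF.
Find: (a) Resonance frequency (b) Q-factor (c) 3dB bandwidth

Step 1 — Resonance: ω₀ = 1/√(LC) = 1/√(0.166·1.71e-08) = 1.877e+04 rad/s.
Step 2 — f₀ = ω₀/(2π) = 2987 Hz.
Step 3 — Parallel Q: Q = R/(ω₀L) = 4700/(1.877e+04·0.166) = 1.508.
Step 4 — Bandwidth: Δω = ω₀/Q = 1.244e+04 rad/s; BW = Δω/(2π) = 1980 Hz.

(a) f₀ = 2987 Hz  (b) Q = 1.508  (c) BW = 1980 Hz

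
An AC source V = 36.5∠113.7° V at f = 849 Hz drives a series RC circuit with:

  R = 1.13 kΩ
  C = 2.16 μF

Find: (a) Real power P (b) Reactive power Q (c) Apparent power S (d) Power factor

Step 1 — Angular frequency: ω = 2π·f = 2π·849 = 5334 rad/s.
Step 2 — Component impedances:
  R: Z = R = 1130 Ω
  C: Z = 1/(jωC) = -j/(ω·C) = 0 - j86.79 Ω
Step 3 — Series combination: Z_total = R + C = 1130 - j86.79 Ω = 1133∠-4.4° Ω.
Step 4 — Source phasor: V = 36.5∠113.7° V = -14.67 + j33.42 V.
Step 5 — Current: I = V / Z = -0.01517 + j0.02841 A = 0.03221∠118.1° A.
Step 6 — Complex power: S = V·I* = 1.172 - j0.09002 VA.
Step 7 — Real power: P = Re(S) = 1.172 W.
Step 8 — Reactive power: Q = Im(S) = -0.09002 VAR.
Step 9 — Apparent power: |S| = 1.176 VA.
Step 10 — Power factor: PF = P/|S| = 0.9971 (leading).

(a) P = 1.172 W  (b) Q = -0.09002 VAR  (c) S = 1.176 VA  (d) PF = 0.9971 (leading)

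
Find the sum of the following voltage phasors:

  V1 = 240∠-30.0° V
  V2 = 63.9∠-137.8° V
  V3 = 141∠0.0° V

Step 1 — Convert each phasor to rectangular form:
  V1 = 240·(cos(-30.0°) + j·sin(-30.0°)) = 207.8 - j120 V
  V2 = 63.9·(cos(-137.8°) + j·sin(-137.8°)) = -47.34 - j42.92 V
  V3 = 141·(cos(0.0°) + j·sin(0.0°)) = 141 V
Step 2 — Sum components: V_total = 301.5 - j162.9 V.
Step 3 — Convert to polar: |V_total| = 342.7 V, ∠V_total = -28.4°.

V_total = 342.7∠-28.4° V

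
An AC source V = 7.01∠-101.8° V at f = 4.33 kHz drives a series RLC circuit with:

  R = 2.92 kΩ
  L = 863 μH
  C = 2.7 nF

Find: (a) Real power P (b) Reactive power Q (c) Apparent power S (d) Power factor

Step 1 — Angular frequency: ω = 2π·f = 2π·4330 = 2.721e+04 rad/s.
Step 2 — Component impedances:
  R: Z = R = 2920 Ω
  L: Z = jωL = j·2.721e+04·0.000863 = 0 + j23.48 Ω
  C: Z = 1/(jωC) = -j/(ω·C) = 0 - j1.361e+04 Ω
Step 3 — Series combination: Z_total = R + L + C = 2920 - j1.359e+04 Ω = 1.39e+04∠-77.9° Ω.
Step 4 — Source phasor: V = 7.01∠-101.8° V = -1.434 - j6.862 V.
Step 5 — Current: I = V / Z = 0.000461 - j0.0002045 A = 0.0005043∠-23.9° A.
Step 6 — Complex power: S = V·I* = 0.0007426 - j0.003456 VA.
Step 7 — Real power: P = Re(S) = 0.0007426 W.
Step 8 — Reactive power: Q = Im(S) = -0.003456 VAR.
Step 9 — Apparent power: |S| = 0.003535 VA.
Step 10 — Power factor: PF = P/|S| = 0.2101 (leading).

(a) P = 0.0007426 W  (b) Q = -0.003456 VAR  (c) S = 0.003535 VA  (d) PF = 0.2101 (leading)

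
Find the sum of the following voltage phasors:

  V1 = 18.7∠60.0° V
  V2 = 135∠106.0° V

Step 1 — Convert each phasor to rectangular form:
  V1 = 18.7·(cos(60.0°) + j·sin(60.0°)) = 9.35 + j16.19 V
  V2 = 135·(cos(106.0°) + j·sin(106.0°)) = -37.21 + j129.8 V
Step 2 — Sum components: V_total = -27.86 + j146 V.
Step 3 — Convert to polar: |V_total| = 148.6 V, ∠V_total = 100.8°.

V_total = 148.6∠100.8° V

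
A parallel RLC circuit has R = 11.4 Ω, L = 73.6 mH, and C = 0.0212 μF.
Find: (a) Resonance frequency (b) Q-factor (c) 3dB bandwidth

Step 1 — Resonance: ω₀ = 1/√(LC) = 1/√(0.0736·2.12e-08) = 2.532e+04 rad/s.
Step 2 — f₀ = ω₀/(2π) = 4029 Hz.
Step 3 — Parallel Q: Q = R/(ω₀L) = 11.4/(2.532e+04·0.0736) = 0.006118.
Step 4 — Bandwidth: Δω = ω₀/Q = 4.138e+06 rad/s; BW = Δω/(2π) = 6.585e+05 Hz.

(a) f₀ = 4029 Hz  (b) Q = 0.006118  (c) BW = 6.585e+05 Hz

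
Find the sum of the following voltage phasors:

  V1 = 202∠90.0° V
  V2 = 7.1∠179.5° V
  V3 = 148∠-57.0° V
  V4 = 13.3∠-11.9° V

Step 1 — Convert each phasor to rectangular form:
  V1 = 202·(cos(90.0°) + j·sin(90.0°)) = 0 + j202 V
  V2 = 7.1·(cos(179.5°) + j·sin(179.5°)) = -7.1 + j0.06196 V
  V3 = 148·(cos(-57.0°) + j·sin(-57.0°)) = 80.61 - j124.1 V
  V4 = 13.3·(cos(-11.9°) + j·sin(-11.9°)) = 13.01 - j2.743 V
Step 2 — Sum components: V_total = 86.52 + j75.2 V.
Step 3 — Convert to polar: |V_total| = 114.6 V, ∠V_total = 41.0°.

V_total = 114.6∠41.0° V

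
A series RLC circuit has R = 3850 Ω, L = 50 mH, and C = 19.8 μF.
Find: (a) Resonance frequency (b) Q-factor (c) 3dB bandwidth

Step 1 — Resonance: ω₀ = 1/√(LC) = 1/√(0.05·1.98e-05) = 1005 rad/s.
Step 2 — f₀ = ω₀/(2π) = 160 Hz.
Step 3 — Series Q: Q = ω₀L/R = 1005·0.05/3850 = 0.01305.
Step 4 — Bandwidth: Δω = ω₀/Q = 7.7e+04 rad/s; BW = Δω/(2π) = 1.225e+04 Hz.

(a) f₀ = 160 Hz  (b) Q = 0.01305  (c) BW = 1.225e+04 Hz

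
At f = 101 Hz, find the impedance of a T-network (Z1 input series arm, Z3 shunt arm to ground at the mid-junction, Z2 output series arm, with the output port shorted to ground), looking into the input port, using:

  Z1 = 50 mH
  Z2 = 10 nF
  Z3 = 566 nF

Step 1 — Angular frequency: ω = 2π·f = 2π·101 = 634.6 rad/s.
Step 2 — Component impedances:
  Z1: Z = jωL = j·634.6·0.05 = 0 + j31.73 Ω
  Z2: Z = 1/(jωC) = -j/(ω·C) = 0 - j1.576e+05 Ω
  Z3: Z = 1/(jωC) = -j/(ω·C) = 0 - j2784 Ω
Step 3 — With the output port shorted to ground, the output series arm Z2 runs from the junction to ground; the shunt arm Z3 also runs from the junction to ground. They appear in parallel: Z3 || Z2 = 0 - j2736 Ω.
Step 4 — Series with input arm Z1: Z_in = Z1 + (Z3 || Z2) = 0 - j2704 Ω = 2704∠-90.0° Ω.

Z = 0 - j2704 Ω = 2704∠-90.0° Ω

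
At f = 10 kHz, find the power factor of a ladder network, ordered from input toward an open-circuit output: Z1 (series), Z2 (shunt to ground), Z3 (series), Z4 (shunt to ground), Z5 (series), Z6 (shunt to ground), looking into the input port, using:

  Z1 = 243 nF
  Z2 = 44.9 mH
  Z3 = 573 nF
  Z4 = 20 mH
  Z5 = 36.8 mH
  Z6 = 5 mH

Step 1 — Angular frequency: ω = 2π·f = 2π·1e+04 = 6.283e+04 rad/s.
Step 2 — Component impedances:
  Z1: Z = 1/(jωC) = -j/(ω·C) = 0 - j65.5 Ω
  Z2: Z = jωL = j·6.283e+04·0.0449 = 0 + j2821 Ω
  Z3: Z = 1/(jωC) = -j/(ω·C) = 0 - j27.78 Ω
  Z4: Z = jωL = j·6.283e+04·0.02 = 0 + j1257 Ω
  Z5: Z = jωL = j·6.283e+04·0.0368 = 0 + j2312 Ω
  Z6: Z = jωL = j·6.283e+04·0.005 = 0 + j314.2 Ω
Step 3 — Ladder network (open output): work backward from the far end, alternating series and parallel combinations. Z_in = 0 + j571.1 Ω = 571.1∠90.0° Ω.
Step 4 — Power factor: PF = cos(φ) = Re(Z)/|Z| = 0/571.1 = 0.
Step 5 — Type: Im(Z) = 571.1 ⇒ lagging (phase φ = 90.0°).

PF = 0 (lagging, φ = 90.0°)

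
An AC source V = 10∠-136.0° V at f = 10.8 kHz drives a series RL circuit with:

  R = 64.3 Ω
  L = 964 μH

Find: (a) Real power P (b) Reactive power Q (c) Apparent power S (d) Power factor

Step 1 — Angular frequency: ω = 2π·f = 2π·1.08e+04 = 6.786e+04 rad/s.
Step 2 — Component impedances:
  R: Z = R = 64.3 Ω
  L: Z = jωL = j·6.786e+04·0.000964 = 0 + j65.42 Ω
Step 3 — Series combination: Z_total = R + L = 64.3 + j65.42 Ω = 91.73∠45.5° Ω.
Step 4 — Source phasor: V = 10∠-136.0° V = -7.193 - j6.947 V.
Step 5 — Current: I = V / Z = -0.109 + j0.00284 A = 0.109∠178.5° A.
Step 6 — Complex power: S = V·I* = 0.7642 + j0.7775 VA.
Step 7 — Real power: P = Re(S) = 0.7642 W.
Step 8 — Reactive power: Q = Im(S) = 0.7775 VAR.
Step 9 — Apparent power: |S| = 1.09 VA.
Step 10 — Power factor: PF = P/|S| = 0.701 (lagging).

(a) P = 0.7642 W  (b) Q = 0.7775 VAR  (c) S = 1.09 VA  (d) PF = 0.701 (lagging)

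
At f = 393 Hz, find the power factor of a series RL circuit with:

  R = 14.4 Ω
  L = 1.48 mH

Step 1 — Angular frequency: ω = 2π·f = 2π·393 = 2469 rad/s.
Step 2 — Component impedances:
  R: Z = R = 14.4 Ω
  L: Z = jωL = j·2469·0.00148 = 0 + j3.655 Ω
Step 3 — Series combination: Z_total = R + L = 14.4 + j3.655 Ω = 14.86∠14.2° Ω.
Step 4 — Power factor: PF = cos(φ) = Re(Z)/|Z| = 14.4/14.8565 = 0.9693.
Step 5 — Type: Im(Z) = 3.655 ⇒ lagging (phase φ = 14.2°).

PF = 0.9693 (lagging, φ = 14.2°)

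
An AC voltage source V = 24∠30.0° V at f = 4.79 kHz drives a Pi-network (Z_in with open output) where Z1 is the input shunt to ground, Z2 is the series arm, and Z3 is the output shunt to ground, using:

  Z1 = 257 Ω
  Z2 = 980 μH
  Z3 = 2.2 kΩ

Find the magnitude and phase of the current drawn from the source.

Step 1 — Angular frequency: ω = 2π·f = 2π·4790 = 3.01e+04 rad/s.
Step 2 — Component impedances:
  Z1: Z = R = 257 Ω
  Z2: Z = jωL = j·3.01e+04·0.00098 = 0 + j29.49 Ω
  Z3: Z = R = 2200 Ω
Step 3 — With open output, the series arm Z2 and the output shunt Z3 appear in series to ground: Z2 + Z3 = 2200 + j29.49 Ω.
Step 4 — Parallel with input shunt Z1: Z_in = Z1 || (Z2 + Z3) = 230.1 + j0.3227 Ω = 230.1∠0.1° Ω.
Step 5 — Source phasor: V = 24∠30.0° V = 20.78 + j12 V.
Step 6 — Ohm's law: I = V / Z_total = (20.78 + j12) / (230.1 + j0.3227) = 0.09039 + j0.05202 A.
Step 7 — Convert to polar: |I| = 0.1043 A, ∠I = 29.9°.

I = 0.1043∠29.9° A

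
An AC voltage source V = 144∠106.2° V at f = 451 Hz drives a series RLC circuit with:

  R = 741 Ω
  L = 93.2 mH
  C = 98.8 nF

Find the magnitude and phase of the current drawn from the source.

Step 1 — Angular frequency: ω = 2π·f = 2π·451 = 2834 rad/s.
Step 2 — Component impedances:
  R: Z = R = 741 Ω
  L: Z = jωL = j·2834·0.0932 = 0 + j264.1 Ω
  C: Z = 1/(jωC) = -j/(ω·C) = 0 - j3572 Ω
Step 3 — Series combination: Z_total = R + L + C = 741 - j3308 Ω = 3390∠-77.4° Ω.
Step 4 — Source phasor: V = 144∠106.2° V = -40.17 + j138.3 V.
Step 5 — Ohm's law: I = V / Z_total = (-40.17 + j138.3) / (741 - j3308) = -0.0424 - j0.002647 A.
Step 6 — Convert to polar: |I| = 0.04248 A, ∠I = -176.4°.

I = 0.04248∠-176.4° A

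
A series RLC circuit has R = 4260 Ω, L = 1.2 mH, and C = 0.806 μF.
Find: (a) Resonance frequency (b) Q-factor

Step 1 — Resonance condition Im(Z)=0 gives ω₀ = 1/√(LC).
Step 2 — ω₀ = 1/√(0.0012·8.06e-07) = 3.215e+04 rad/s.
Step 3 — f₀ = ω₀/(2π) = 5118 Hz.
Step 4 — Series Q: Q = ω₀L/R = 3.215e+04·0.0012/4260 = 0.009058.

(a) f₀ = 5118 Hz  (b) Q = 0.009058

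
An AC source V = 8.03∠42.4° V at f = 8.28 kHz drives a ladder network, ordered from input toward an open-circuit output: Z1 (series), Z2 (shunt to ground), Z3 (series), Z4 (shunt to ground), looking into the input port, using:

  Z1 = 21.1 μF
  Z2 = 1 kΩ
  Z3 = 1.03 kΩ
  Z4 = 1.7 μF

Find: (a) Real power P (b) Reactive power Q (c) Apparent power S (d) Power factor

Step 1 — Angular frequency: ω = 2π·f = 2π·8280 = 5.202e+04 rad/s.
Step 2 — Component impedances:
  Z1: Z = 1/(jωC) = -j/(ω·C) = 0 - j0.911 Ω
  Z2: Z = R = 1000 Ω
  Z3: Z = R = 1030 Ω
  Z4: Z = 1/(jωC) = -j/(ω·C) = 0 - j11.31 Ω
Step 3 — Ladder network (open output): work backward from the far end, alternating series and parallel combinations. Z_in = 507.4 - j3.655 Ω = 507.4∠-0.4° Ω.
Step 4 — Source phasor: V = 8.03∠42.4° V = 5.93 + j5.415 V.
Step 5 — Current: I = V / Z = 0.01161 + j0.01075 A = 0.01583∠42.8° A.
Step 6 — Complex power: S = V·I* = 0.1271 - j0.0009153 VA.
Step 7 — Real power: P = Re(S) = 0.1271 W.
Step 8 — Reactive power: Q = Im(S) = -0.0009153 VAR.
Step 9 — Apparent power: |S| = 0.1271 VA.
Step 10 — Power factor: PF = P/|S| = 1 (leading).

(a) P = 0.1271 W  (b) Q = -0.0009153 VAR  (c) S = 0.1271 VA  (d) PF = 1 (leading)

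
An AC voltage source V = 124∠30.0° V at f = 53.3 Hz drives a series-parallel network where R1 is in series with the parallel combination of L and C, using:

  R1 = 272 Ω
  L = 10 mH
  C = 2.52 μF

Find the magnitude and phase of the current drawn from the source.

Step 1 — Angular frequency: ω = 2π·f = 2π·53.3 = 334.9 rad/s.
Step 2 — Component impedances:
  R1: Z = R = 272 Ω
  L: Z = jωL = j·334.9·0.01 = 0 + j3.349 Ω
  C: Z = 1/(jωC) = -j/(ω·C) = 0 - j1185 Ω
Step 3 — Parallel branch: L || C = 1/(1/L + 1/C) = 0 + j3.358 Ω.
Step 4 — Series with R1: Z_total = R1 + (L || C) = 272 + j3.358 Ω = 272∠0.7° Ω.
Step 5 — Source phasor: V = 124∠30.0° V = 107.4 + j62 V.
Step 6 — Ohm's law: I = V / Z_total = (107.4 + j62) / (272 + j3.358) = 0.3976 + j0.223 A.
Step 7 — Convert to polar: |I| = 0.4558 A, ∠I = 29.3°.

I = 0.4558∠29.3° A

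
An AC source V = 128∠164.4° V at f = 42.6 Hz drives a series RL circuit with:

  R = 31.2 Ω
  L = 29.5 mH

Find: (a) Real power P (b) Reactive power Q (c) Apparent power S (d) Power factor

Step 1 — Angular frequency: ω = 2π·f = 2π·42.6 = 267.7 rad/s.
Step 2 — Component impedances:
  R: Z = R = 31.2 Ω
  L: Z = jωL = j·267.7·0.0295 = 0 + j7.896 Ω
Step 3 — Series combination: Z_total = R + L = 31.2 + j7.896 Ω = 32.18∠14.2° Ω.
Step 4 — Source phasor: V = 128∠164.4° V = -123.3 + j34.42 V.
Step 5 — Current: I = V / Z = -3.451 + j1.977 A = 3.977∠150.2° A.
Step 6 — Complex power: S = V·I* = 493.5 + j124.9 VA.
Step 7 — Real power: P = Re(S) = 493.5 W.
Step 8 — Reactive power: Q = Im(S) = 124.9 VAR.
Step 9 — Apparent power: |S| = 509.1 VA.
Step 10 — Power factor: PF = P/|S| = 0.9694 (lagging).

(a) P = 493.5 W  (b) Q = 124.9 VAR  (c) S = 509.1 VA  (d) PF = 0.9694 (lagging)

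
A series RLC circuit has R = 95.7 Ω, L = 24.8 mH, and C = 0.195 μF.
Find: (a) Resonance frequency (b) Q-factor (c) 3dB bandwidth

Step 1 — Resonance: ω₀ = 1/√(LC) = 1/√(0.0248·1.95e-07) = 1.438e+04 rad/s.
Step 2 — f₀ = ω₀/(2π) = 2289 Hz.
Step 3 — Series Q: Q = ω₀L/R = 1.438e+04·0.0248/95.7 = 3.726.
Step 4 — Bandwidth: Δω = ω₀/Q = 3859 rad/s; BW = Δω/(2π) = 614.2 Hz.

(a) f₀ = 2289 Hz  (b) Q = 3.726  (c) BW = 614.2 Hz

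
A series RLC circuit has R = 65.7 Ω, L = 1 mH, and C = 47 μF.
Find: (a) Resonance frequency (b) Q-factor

Step 1 — Resonance condition Im(Z)=0 gives ω₀ = 1/√(LC).
Step 2 — ω₀ = 1/√(0.001·4.7e-05) = 4613 rad/s.
Step 3 — f₀ = ω₀/(2π) = 734.1 Hz.
Step 4 — Series Q: Q = ω₀L/R = 4613·0.001/65.7 = 0.07021.

(a) f₀ = 734.1 Hz  (b) Q = 0.07021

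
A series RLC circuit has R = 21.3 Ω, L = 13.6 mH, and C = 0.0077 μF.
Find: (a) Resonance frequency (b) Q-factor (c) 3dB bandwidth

Step 1 — Resonance: ω₀ = 1/√(LC) = 1/√(0.0136·7.7e-09) = 9.772e+04 rad/s.
Step 2 — f₀ = ω₀/(2π) = 1.555e+04 Hz.
Step 3 — Series Q: Q = ω₀L/R = 9.772e+04·0.0136/21.3 = 62.39.
Step 4 — Bandwidth: Δω = ω₀/Q = 1566 rad/s; BW = Δω/(2π) = 249.3 Hz.

(a) f₀ = 1.555e+04 Hz  (b) Q = 62.39  (c) BW = 249.3 Hz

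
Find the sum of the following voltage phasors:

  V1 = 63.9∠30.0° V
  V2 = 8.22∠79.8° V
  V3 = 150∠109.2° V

Step 1 — Convert each phasor to rectangular form:
  V1 = 63.9·(cos(30.0°) + j·sin(30.0°)) = 55.34 + j31.95 V
  V2 = 8.22·(cos(79.8°) + j·sin(79.8°)) = 1.456 + j8.09 V
  V3 = 150·(cos(109.2°) + j·sin(109.2°)) = -49.33 + j141.7 V
Step 2 — Sum components: V_total = 7.465 + j181.7 V.
Step 3 — Convert to polar: |V_total| = 181.8 V, ∠V_total = 87.6°.

V_total = 181.8∠87.6° V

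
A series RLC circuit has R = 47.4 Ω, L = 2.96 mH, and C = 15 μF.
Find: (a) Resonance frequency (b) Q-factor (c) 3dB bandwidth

Step 1 — Resonance condition Im(Z)=0 gives ω₀ = 1/√(LC).
Step 2 — ω₀ = 1/√(0.00296·1.5e-05) = 4746 rad/s.
Step 3 — f₀ = ω₀/(2π) = 755.3 Hz.
Step 4 — Series Q: Q = ω₀L/R = 4746·0.00296/47.4 = 0.2964.
Step 5 — 3dB bandwidth: Δω = ω₀/Q = 1.601e+04 rad/s; BW = Δω/(2π) = 2549 Hz.

(a) f₀ = 755.3 Hz  (b) Q = 0.2964  (c) BW = 2549 Hz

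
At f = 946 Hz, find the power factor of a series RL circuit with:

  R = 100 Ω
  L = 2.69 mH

Step 1 — Angular frequency: ω = 2π·f = 2π·946 = 5944 rad/s.
Step 2 — Component impedances:
  R: Z = R = 100 Ω
  L: Z = jωL = j·5944·0.00269 = 0 + j15.99 Ω
Step 3 — Series combination: Z_total = R + L = 100 + j15.99 Ω = 101.3∠9.1° Ω.
Step 4 — Power factor: PF = cos(φ) = Re(Z)/|Z| = 100/101.27 = 0.9875.
Step 5 — Type: Im(Z) = 15.99 ⇒ lagging (phase φ = 9.1°).

PF = 0.9875 (lagging, φ = 9.1°)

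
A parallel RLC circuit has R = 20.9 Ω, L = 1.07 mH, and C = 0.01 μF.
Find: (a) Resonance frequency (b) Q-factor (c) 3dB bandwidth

Step 1 — Resonance: ω₀ = 1/√(LC) = 1/√(0.00107·1e-08) = 3.057e+05 rad/s.
Step 2 — f₀ = ω₀/(2π) = 4.866e+04 Hz.
Step 3 — Parallel Q: Q = R/(ω₀L) = 20.9/(3.057e+05·0.00107) = 0.06389.
Step 4 — Bandwidth: Δω = ω₀/Q = 4.785e+06 rad/s; BW = Δω/(2π) = 7.615e+05 Hz.

(a) f₀ = 4.866e+04 Hz  (b) Q = 0.06389  (c) BW = 7.615e+05 Hz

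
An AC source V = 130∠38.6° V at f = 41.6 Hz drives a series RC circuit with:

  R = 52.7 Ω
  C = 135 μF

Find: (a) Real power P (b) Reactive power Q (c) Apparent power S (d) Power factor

Step 1 — Angular frequency: ω = 2π·f = 2π·41.6 = 261.4 rad/s.
Step 2 — Component impedances:
  R: Z = R = 52.7 Ω
  C: Z = 1/(jωC) = -j/(ω·C) = 0 - j28.34 Ω
Step 3 — Series combination: Z_total = R + C = 52.7 - j28.34 Ω = 59.84∠-28.3° Ω.
Step 4 — Source phasor: V = 130∠38.6° V = 101.6 + j81.1 V.
Step 5 — Current: I = V / Z = 0.8535 + j1.998 A = 2.173∠66.9° A.
Step 6 — Complex power: S = V·I* = 248.8 - j133.8 VA.
Step 7 — Real power: P = Re(S) = 248.8 W.
Step 8 — Reactive power: Q = Im(S) = -133.8 VAR.
Step 9 — Apparent power: |S| = 282.4 VA.
Step 10 — Power factor: PF = P/|S| = 0.8807 (leading).

(a) P = 248.8 W  (b) Q = -133.8 VAR  (c) S = 282.4 VA  (d) PF = 0.8807 (leading)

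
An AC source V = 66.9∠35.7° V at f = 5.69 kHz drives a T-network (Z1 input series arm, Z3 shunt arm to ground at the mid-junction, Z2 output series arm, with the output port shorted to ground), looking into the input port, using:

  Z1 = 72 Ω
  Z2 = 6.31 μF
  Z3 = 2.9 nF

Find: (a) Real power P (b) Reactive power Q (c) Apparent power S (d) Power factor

Step 1 — Angular frequency: ω = 2π·f = 2π·5690 = 3.575e+04 rad/s.
Step 2 — Component impedances:
  Z1: Z = R = 72 Ω
  Z2: Z = 1/(jωC) = -j/(ω·C) = 0 - j4.433 Ω
  Z3: Z = 1/(jωC) = -j/(ω·C) = 0 - j9645 Ω
Step 3 — With the output port shorted to ground, the output series arm Z2 runs from the junction to ground; the shunt arm Z3 also runs from the junction to ground. They appear in parallel: Z3 || Z2 = 0 - j4.431 Ω.
Step 4 — Series with input arm Z1: Z_in = Z1 + (Z3 || Z2) = 72 - j4.431 Ω = 72.14∠-3.5° Ω.
Step 5 — Source phasor: V = 66.9∠35.7° V = 54.33 + j39.04 V.
Step 6 — Current: I = V / Z = 0.7185 + j0.5864 A = 0.9274∠39.2° A.
Step 7 — Complex power: S = V·I* = 61.93 - j3.811 VA.
Step 8 — Real power: P = Re(S) = 61.93 W.
Step 9 — Reactive power: Q = Im(S) = -3.811 VAR.
Step 10 — Apparent power: |S| = 62.04 VA.
Step 11 — Power factor: PF = P/|S| = 0.9981 (leading).

(a) P = 61.93 W  (b) Q = -3.811 VAR  (c) S = 62.04 VA  (d) PF = 0.9981 (leading)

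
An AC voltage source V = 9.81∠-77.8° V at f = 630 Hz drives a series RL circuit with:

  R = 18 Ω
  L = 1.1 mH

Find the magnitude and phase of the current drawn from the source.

Step 1 — Angular frequency: ω = 2π·f = 2π·630 = 3958 rad/s.
Step 2 — Component impedances:
  R: Z = R = 18 Ω
  L: Z = jωL = j·3958·0.0011 = 0 + j4.354 Ω
Step 3 — Series combination: Z_total = R + L = 18 + j4.354 Ω = 18.52∠13.6° Ω.
Step 4 — Source phasor: V = 9.81∠-77.8° V = 2.073 - j9.588 V.
Step 5 — Ohm's law: I = V / Z_total = (2.073 - j9.588) / (18 + j4.354) = -0.01293 - j0.5296 A.
Step 6 — Convert to polar: |I| = 0.5297 A, ∠I = -91.4°.

I = 0.5297∠-91.4° A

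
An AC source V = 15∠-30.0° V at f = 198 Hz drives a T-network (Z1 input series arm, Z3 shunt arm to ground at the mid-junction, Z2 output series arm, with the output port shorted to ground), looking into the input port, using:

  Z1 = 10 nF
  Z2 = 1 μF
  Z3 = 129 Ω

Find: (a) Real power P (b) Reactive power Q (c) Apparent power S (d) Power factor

Step 1 — Angular frequency: ω = 2π·f = 2π·198 = 1244 rad/s.
Step 2 — Component impedances:
  Z1: Z = 1/(jωC) = -j/(ω·C) = 0 - j8.038e+04 Ω
  Z2: Z = 1/(jωC) = -j/(ω·C) = 0 - j803.8 Ω
  Z3: Z = R = 129 Ω
Step 3 — With the output port shorted to ground, the output series arm Z2 runs from the junction to ground; the shunt arm Z3 also runs from the junction to ground. They appear in parallel: Z3 || Z2 = 125.8 - j20.18 Ω.
Step 4 — Series with input arm Z1: Z_in = Z1 + (Z3 || Z2) = 125.8 - j8.04e+04 Ω = 8.04e+04∠-89.9° Ω.
Step 5 — Source phasor: V = 15∠-30.0° V = 12.99 - j7.5 V.
Step 6 — Current: I = V / Z = 9.353e-05 + j0.0001614 A = 0.0001866∠59.9° A.
Step 7 — Complex power: S = V·I* = 4.377e-06 - j0.002798 VA.
Step 8 — Real power: P = Re(S) = 4.377e-06 W.
Step 9 — Reactive power: Q = Im(S) = -0.002798 VAR.
Step 10 — Apparent power: |S| = 0.002798 VA.
Step 11 — Power factor: PF = P/|S| = 0.001564 (leading).

(a) P = 4.377e-06 W  (b) Q = -0.002798 VAR  (c) S = 0.002798 VA  (d) PF = 0.001564 (leading)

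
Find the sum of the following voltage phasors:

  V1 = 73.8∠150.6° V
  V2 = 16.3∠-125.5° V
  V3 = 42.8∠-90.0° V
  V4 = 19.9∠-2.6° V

Step 1 — Convert each phasor to rectangular form:
  V1 = 73.8·(cos(150.6°) + j·sin(150.6°)) = -64.3 + j36.23 V
  V2 = 16.3·(cos(-125.5°) + j·sin(-125.5°)) = -9.465 - j13.27 V
  V3 = 42.8·(cos(-90.0°) + j·sin(-90.0°)) = 0 - j42.8 V
  V4 = 19.9·(cos(-2.6°) + j·sin(-2.6°)) = 19.88 - j0.9027 V
Step 2 — Sum components: V_total = -53.88 - j20.74 V.
Step 3 — Convert to polar: |V_total| = 57.74 V, ∠V_total = -158.9°.

V_total = 57.74∠-158.9° V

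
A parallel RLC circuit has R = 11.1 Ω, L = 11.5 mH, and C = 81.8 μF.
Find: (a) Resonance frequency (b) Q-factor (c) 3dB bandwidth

Step 1 — Resonance: ω₀ = 1/√(LC) = 1/√(0.0115·8.18e-05) = 1031 rad/s.
Step 2 — f₀ = ω₀/(2π) = 164.1 Hz.
Step 3 — Parallel Q: Q = R/(ω₀L) = 11.1/(1031·0.0115) = 0.9362.
Step 4 — Bandwidth: Δω = ω₀/Q = 1101 rad/s; BW = Δω/(2π) = 175.3 Hz.

(a) f₀ = 164.1 Hz  (b) Q = 0.9362  (c) BW = 175.3 Hz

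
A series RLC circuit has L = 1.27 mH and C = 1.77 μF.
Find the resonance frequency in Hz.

Step 1 — Resonance condition Im(Z)=0 gives ω₀ = 1/√(LC).
Step 2 — ω₀ = 1/√(0.00127·1.77e-06) = 2.109e+04 rad/s.
Step 3 — f₀ = ω₀/(2π) = 3357 Hz.

f₀ = 3357 Hz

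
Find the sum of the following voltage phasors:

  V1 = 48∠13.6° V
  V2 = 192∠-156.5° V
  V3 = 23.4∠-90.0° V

Step 1 — Convert each phasor to rectangular form:
  V1 = 48·(cos(13.6°) + j·sin(13.6°)) = 46.65 + j11.29 V
  V2 = 192·(cos(-156.5°) + j·sin(-156.5°)) = -176.1 - j76.56 V
  V3 = 23.4·(cos(-90.0°) + j·sin(-90.0°)) = 0 - j23.4 V
Step 2 — Sum components: V_total = -129.4 - j88.67 V.
Step 3 — Convert to polar: |V_total| = 156.9 V, ∠V_total = -145.6°.

V_total = 156.9∠-145.6° V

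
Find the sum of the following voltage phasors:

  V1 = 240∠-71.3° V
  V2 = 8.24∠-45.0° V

Step 1 — Convert each phasor to rectangular form:
  V1 = 240·(cos(-71.3°) + j·sin(-71.3°)) = 76.95 - j227.3 V
  V2 = 8.24·(cos(-45.0°) + j·sin(-45.0°)) = 5.827 - j5.827 V
Step 2 — Sum components: V_total = 82.77 - j233.2 V.
Step 3 — Convert to polar: |V_total| = 247.4 V, ∠V_total = -70.5°.

V_total = 247.4∠-70.5° V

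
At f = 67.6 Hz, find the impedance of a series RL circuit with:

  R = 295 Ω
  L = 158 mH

Step 1 — Angular frequency: ω = 2π·f = 2π·67.6 = 424.7 rad/s.
Step 2 — Component impedances:
  R: Z = R = 295 Ω
  L: Z = jωL = j·424.7·0.158 = 0 + j67.11 Ω
Step 3 — Series combination: Z_total = R + L = 295 + j67.11 Ω = 302.5∠12.8° Ω.

Z = 295 + j67.11 Ω = 302.5∠12.8° Ω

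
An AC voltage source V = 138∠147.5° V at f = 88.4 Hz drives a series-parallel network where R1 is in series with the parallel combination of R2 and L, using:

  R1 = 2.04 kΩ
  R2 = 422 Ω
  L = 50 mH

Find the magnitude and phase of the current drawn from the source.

Step 1 — Angular frequency: ω = 2π·f = 2π·88.4 = 555.4 rad/s.
Step 2 — Component impedances:
  R1: Z = R = 2040 Ω
  R2: Z = R = 422 Ω
  L: Z = jωL = j·555.4·0.05 = 0 + j27.77 Ω
Step 3 — Parallel branch: R2 || L = 1/(1/R2 + 1/L) = 1.82 + j27.65 Ω.
Step 4 — Series with R1: Z_total = R1 + (R2 || L) = 2042 + j27.65 Ω = 2042∠0.8° Ω.
Step 5 — Source phasor: V = 138∠147.5° V = -116.4 + j74.15 V.
Step 6 — Ohm's law: I = V / Z_total = (-116.4 + j74.15) / (2042 + j27.65) = -0.0565 + j0.03708 A.
Step 7 — Convert to polar: |I| = 0.06758 A, ∠I = 146.7°.

I = 0.06758∠146.7° A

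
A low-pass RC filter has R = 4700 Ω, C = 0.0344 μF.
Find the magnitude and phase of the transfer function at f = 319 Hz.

Step 1 — Angular frequency: ω = 2π·319 = 2004 rad/s.
Step 2 — Transfer function: H(jω) = 1/(1 + jωRC).
Step 3 — Denominator: 1 + jωRC = 1 + j·2004·4700·3.44e-08 = 1 + j0.3241.
Step 4 — H = 0.905 - j0.2933.
Step 5 — Magnitude: |H| = 0.9513 (-0.4 dB); phase: φ = -18.0°.

|H| = 0.9513 (-0.4 dB), φ = -18.0°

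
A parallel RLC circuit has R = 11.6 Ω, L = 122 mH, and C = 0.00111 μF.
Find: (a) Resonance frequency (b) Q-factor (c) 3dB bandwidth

Step 1 — Resonance: ω₀ = 1/√(LC) = 1/√(0.122·1.11e-09) = 8.593e+04 rad/s.
Step 2 — f₀ = ω₀/(2π) = 1.368e+04 Hz.
Step 3 — Parallel Q: Q = R/(ω₀L) = 11.6/(8.593e+04·0.122) = 0.001106.
Step 4 — Bandwidth: Δω = ω₀/Q = 7.766e+07 rad/s; BW = Δω/(2π) = 1.236e+07 Hz.

(a) f₀ = 1.368e+04 Hz  (b) Q = 0.001106  (c) BW = 1.236e+07 Hz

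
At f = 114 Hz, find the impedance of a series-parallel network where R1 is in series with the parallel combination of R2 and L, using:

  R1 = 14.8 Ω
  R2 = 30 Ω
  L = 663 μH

Step 1 — Angular frequency: ω = 2π·f = 2π·114 = 716.3 rad/s.
Step 2 — Component impedances:
  R1: Z = R = 14.8 Ω
  R2: Z = R = 30 Ω
  L: Z = jωL = j·716.3·0.000663 = 0 + j0.4749 Ω
Step 3 — Parallel branch: R2 || L = 1/(1/R2 + 1/L) = 0.007516 + j0.4748 Ω.
Step 4 — Series with R1: Z_total = R1 + (R2 || L) = 14.81 + j0.4748 Ω = 14.82∠1.8° Ω.

Z = 14.81 + j0.4748 Ω = 14.82∠1.8° Ω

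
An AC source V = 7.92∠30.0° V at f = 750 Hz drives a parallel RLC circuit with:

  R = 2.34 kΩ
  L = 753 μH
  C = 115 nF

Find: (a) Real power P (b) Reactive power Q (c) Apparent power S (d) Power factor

Step 1 — Angular frequency: ω = 2π·f = 2π·750 = 4712 rad/s.
Step 2 — Component impedances:
  R: Z = R = 2340 Ω
  L: Z = jωL = j·4712·0.000753 = 0 + j3.548 Ω
  C: Z = 1/(jωC) = -j/(ω·C) = 0 - j1845 Ω
Step 3 — Parallel combination: 1/Z_total = 1/R + 1/L + 1/C; Z_total = 0.005402 + j3.555 Ω = 3.555∠89.9° Ω.
Step 4 — Source phasor: V = 7.92∠30.0° V = 6.859 + j3.96 V.
Step 5 — Current: I = V / Z = 1.117 - j1.928 A = 2.228∠-59.9° A.
Step 6 — Complex power: S = V·I* = 0.02681 + j17.64 VA.
Step 7 — Real power: P = Re(S) = 0.02681 W.
Step 8 — Reactive power: Q = Im(S) = 17.64 VAR.
Step 9 — Apparent power: |S| = 17.64 VA.
Step 10 — Power factor: PF = P/|S| = 0.001519 (lagging).

(a) P = 0.02681 W  (b) Q = 17.64 VAR  (c) S = 17.64 VA  (d) PF = 0.001519 (lagging)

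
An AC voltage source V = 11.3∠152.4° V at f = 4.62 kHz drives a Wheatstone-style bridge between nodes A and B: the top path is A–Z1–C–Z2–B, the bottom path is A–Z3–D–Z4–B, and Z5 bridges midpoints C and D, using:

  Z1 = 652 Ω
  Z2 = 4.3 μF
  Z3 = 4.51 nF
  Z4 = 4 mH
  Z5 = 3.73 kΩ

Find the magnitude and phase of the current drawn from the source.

Step 1 — Angular frequency: ω = 2π·f = 2π·4620 = 2.903e+04 rad/s.
Step 2 — Component impedances:
  Z1: Z = R = 652 Ω
  Z2: Z = 1/(jωC) = -j/(ω·C) = 0 - j8.011 Ω
  Z3: Z = 1/(jωC) = -j/(ω·C) = 0 - j7638 Ω
  Z4: Z = jωL = j·2.903e+04·0.004 = 0 + j116.1 Ω
  Z5: Z = R = 3730 Ω
Step 3 — Bridge requires nodal analysis (the Z5 bridge couples midpoints C and D, so the two paths cannot be reduced to a simple series/parallel combination). Setting node B to ground and injecting 1 A at node A, the 3-node admittance system at A, C, D solves to V_A = Z_AB = 645.8 - j63.87 Ω = 648.9∠-5.6° Ω.
Step 4 — Source phasor: V = 11.3∠152.4° V = -10.01 + j5.235 V.
Step 5 — Ohm's law: I = V / Z_total = (-10.01 + j5.235) / (645.8 - j63.87) = -0.01615 + j0.006509 A.
Step 6 — Convert to polar: |I| = 0.01741 A, ∠I = 158.0°.

I = 0.01741∠158.0° A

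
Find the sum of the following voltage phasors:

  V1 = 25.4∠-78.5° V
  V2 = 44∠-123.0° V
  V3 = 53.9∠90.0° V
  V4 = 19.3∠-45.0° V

Step 1 — Convert each phasor to rectangular form:
  V1 = 25.4·(cos(-78.5°) + j·sin(-78.5°)) = 5.064 - j24.89 V
  V2 = 44·(cos(-123.0°) + j·sin(-123.0°)) = -23.96 - j36.9 V
  V3 = 53.9·(cos(90.0°) + j·sin(90.0°)) = 0 + j53.9 V
  V4 = 19.3·(cos(-45.0°) + j·sin(-45.0°)) = 13.65 - j13.65 V
Step 2 — Sum components: V_total = -5.253 - j21.54 V.
Step 3 — Convert to polar: |V_total| = 22.17 V, ∠V_total = -103.7°.

V_total = 22.17∠-103.7° V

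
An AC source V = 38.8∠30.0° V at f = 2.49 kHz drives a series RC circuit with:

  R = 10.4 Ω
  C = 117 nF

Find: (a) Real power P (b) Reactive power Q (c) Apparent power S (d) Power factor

Step 1 — Angular frequency: ω = 2π·f = 2π·2490 = 1.565e+04 rad/s.
Step 2 — Component impedances:
  R: Z = R = 10.4 Ω
  C: Z = 1/(jωC) = -j/(ω·C) = 0 - j546.3 Ω
Step 3 — Series combination: Z_total = R + C = 10.4 - j546.3 Ω = 546.4∠-88.9° Ω.
Step 4 — Source phasor: V = 38.8∠30.0° V = 33.6 + j19.4 V.
Step 5 — Current: I = V / Z = -0.03433 + j0.06216 A = 0.07101∠118.9° A.
Step 6 — Complex power: S = V·I* = 0.05244 - j2.755 VA.
Step 7 — Real power: P = Re(S) = 0.05244 W.
Step 8 — Reactive power: Q = Im(S) = -2.755 VAR.
Step 9 — Apparent power: |S| = 2.755 VA.
Step 10 — Power factor: PF = P/|S| = 0.01903 (leading).

(a) P = 0.05244 W  (b) Q = -2.755 VAR  (c) S = 2.755 VA  (d) PF = 0.01903 (leading)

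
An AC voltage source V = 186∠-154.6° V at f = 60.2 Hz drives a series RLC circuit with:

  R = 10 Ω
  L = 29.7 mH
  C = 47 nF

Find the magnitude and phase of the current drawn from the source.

Step 1 — Angular frequency: ω = 2π·f = 2π·60.2 = 378.2 rad/s.
Step 2 — Component impedances:
  R: Z = R = 10 Ω
  L: Z = jωL = j·378.2·0.0297 = 0 + j11.23 Ω
  C: Z = 1/(jωC) = -j/(ω·C) = 0 - j5.625e+04 Ω
Step 3 — Series combination: Z_total = R + L + C = 10 - j5.624e+04 Ω = 5.624e+04∠-90.0° Ω.
Step 4 — Source phasor: V = 186∠-154.6° V = -168 - j79.78 V.
Step 5 — Ohm's law: I = V / Z_total = (-168 - j79.78) / (10 - j5.624e+04) = 0.001418 - j0.002988 A.
Step 6 — Convert to polar: |I| = 0.003307 A, ∠I = -64.6°.

I = 0.003307∠-64.6° A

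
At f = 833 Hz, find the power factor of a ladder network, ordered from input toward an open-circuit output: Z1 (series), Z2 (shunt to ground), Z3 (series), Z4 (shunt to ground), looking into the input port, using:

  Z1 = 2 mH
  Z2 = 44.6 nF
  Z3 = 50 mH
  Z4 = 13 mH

Step 1 — Angular frequency: ω = 2π·f = 2π·833 = 5234 rad/s.
Step 2 — Component impedances:
  Z1: Z = jωL = j·5234·0.002 = 0 + j10.47 Ω
  Z2: Z = 1/(jωC) = -j/(ω·C) = 0 - j4284 Ω
  Z3: Z = jωL = j·5234·0.05 = 0 + j261.7 Ω
  Z4: Z = jωL = j·5234·0.013 = 0 + j68.04 Ω
Step 3 — Ladder network (open output): work backward from the far end, alternating series and parallel combinations. Z_in = 0 + j367.7 Ω = 367.7∠90.0° Ω.
Step 4 — Power factor: PF = cos(φ) = Re(Z)/|Z| = 0/367.7 = 0.
Step 5 — Type: Im(Z) = 367.7 ⇒ lagging (phase φ = 90.0°).

PF = 0 (lagging, φ = 90.0°)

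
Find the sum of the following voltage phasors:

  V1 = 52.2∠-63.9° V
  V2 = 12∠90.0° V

Step 1 — Convert each phasor to rectangular form:
  V1 = 52.2·(cos(-63.9°) + j·sin(-63.9°)) = 22.96 - j46.88 V
  V2 = 12·(cos(90.0°) + j·sin(90.0°)) = 0 + j12 V
Step 2 — Sum components: V_total = 22.96 - j34.88 V.
Step 3 — Convert to polar: |V_total| = 41.76 V, ∠V_total = -56.6°.

V_total = 41.76∠-56.6° V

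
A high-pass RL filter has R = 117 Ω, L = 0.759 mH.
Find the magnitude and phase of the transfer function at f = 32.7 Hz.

Step 1 — Angular frequency: ω = 2π·32.7 = 205.5 rad/s.
Step 2 — Transfer function: H(jω) = jωL/(R + jωL).
Step 3 — Numerator jωL = j·0.1559; denominator R + jωL = 117 + j0.1559.
Step 4 — H = 1.777e-06 + j0.001333.
Step 5 — Magnitude: |H| = 0.001333 (-57.5 dB); phase: φ = 89.9°.

|H| = 0.001333 (-57.5 dB), φ = 89.9°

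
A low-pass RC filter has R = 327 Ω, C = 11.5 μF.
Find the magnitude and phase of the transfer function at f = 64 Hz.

Step 1 — Angular frequency: ω = 2π·64 = 402.1 rad/s.
Step 2 — Transfer function: H(jω) = 1/(1 + jωRC).
Step 3 — Denominator: 1 + jωRC = 1 + j·402.1·327·1.15e-05 = 1 + j1.512.
Step 4 — H = 0.3043 - j0.4601.
Step 5 — Magnitude: |H| = 0.5516 (-5.2 dB); phase: φ = -56.5°.

|H| = 0.5516 (-5.2 dB), φ = -56.5°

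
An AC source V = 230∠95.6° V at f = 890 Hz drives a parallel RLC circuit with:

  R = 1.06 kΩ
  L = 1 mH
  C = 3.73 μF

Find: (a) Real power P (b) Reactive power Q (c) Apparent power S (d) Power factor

Step 1 — Angular frequency: ω = 2π·f = 2π·890 = 5592 rad/s.
Step 2 — Component impedances:
  R: Z = R = 1060 Ω
  L: Z = jωL = j·5592·0.001 = 0 + j5.592 Ω
  C: Z = 1/(jωC) = -j/(ω·C) = 0 - j47.94 Ω
Step 3 — Parallel combination: 1/Z_total = 1/R + 1/L + 1/C; Z_total = 0.0378 + j6.33 Ω = 6.33∠89.7° Ω.
Step 4 — Source phasor: V = 230∠95.6° V = -22.44 + j228.9 V.
Step 5 — Current: I = V / Z = 36.14 + j3.761 A = 36.33∠5.9° A.
Step 6 — Complex power: S = V·I* = 49.91 + j8356 VA.
Step 7 — Real power: P = Re(S) = 49.91 W.
Step 8 — Reactive power: Q = Im(S) = 8356 VAR.
Step 9 — Apparent power: |S| = 8357 VA.
Step 10 — Power factor: PF = P/|S| = 0.005972 (lagging).

(a) P = 49.91 W  (b) Q = 8356 VAR  (c) S = 8357 VA  (d) PF = 0.005972 (lagging)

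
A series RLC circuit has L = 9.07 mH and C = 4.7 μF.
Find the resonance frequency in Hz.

Step 1 — Resonance condition Im(Z)=0 gives ω₀ = 1/√(LC).
Step 2 — ω₀ = 1/√(0.00907·4.7e-06) = 4843 rad/s.
Step 3 — f₀ = ω₀/(2π) = 770.8 Hz.

f₀ = 770.8 Hz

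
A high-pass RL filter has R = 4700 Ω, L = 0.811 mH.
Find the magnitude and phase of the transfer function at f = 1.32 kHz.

Step 1 — Angular frequency: ω = 2π·1320 = 8294 rad/s.
Step 2 — Transfer function: H(jω) = jωL/(R + jωL).
Step 3 — Numerator jωL = j·6.726; denominator R + jωL = 4700 + j6.726.
Step 4 — H = 2.048e-06 + j0.001431.
Step 5 — Magnitude: |H| = 0.001431 (-56.9 dB); phase: φ = 89.9°.

|H| = 0.001431 (-56.9 dB), φ = 89.9°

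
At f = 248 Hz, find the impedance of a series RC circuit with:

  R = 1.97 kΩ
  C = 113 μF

Step 1 — Angular frequency: ω = 2π·f = 2π·248 = 1558 rad/s.
Step 2 — Component impedances:
  R: Z = R = 1970 Ω
  C: Z = 1/(jωC) = -j/(ω·C) = 0 - j5.679 Ω
Step 3 — Series combination: Z_total = R + C = 1970 - j5.679 Ω = 1970∠-0.2° Ω.

Z = 1970 - j5.679 Ω = 1970∠-0.2° Ω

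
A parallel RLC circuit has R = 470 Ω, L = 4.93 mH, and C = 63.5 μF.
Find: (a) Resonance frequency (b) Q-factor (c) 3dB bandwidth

Step 1 — Resonance: ω₀ = 1/√(LC) = 1/√(0.00493·6.35e-05) = 1787 rad/s.
Step 2 — f₀ = ω₀/(2π) = 284.5 Hz.
Step 3 — Parallel Q: Q = R/(ω₀L) = 470/(1787·0.00493) = 53.34.
Step 4 — Bandwidth: Δω = ω₀/Q = 33.51 rad/s; BW = Δω/(2π) = 5.333 Hz.

(a) f₀ = 284.5 Hz  (b) Q = 53.34  (c) BW = 5.333 Hz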